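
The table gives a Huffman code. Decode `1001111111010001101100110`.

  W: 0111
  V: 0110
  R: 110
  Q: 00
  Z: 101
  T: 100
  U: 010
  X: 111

Read left to right; each codeword is recognised as soon as it completes (prefix code):
  100→T | 111→X | 111→X | 101→Z | 00→Q | 0110→V | 110→R | 0110→V
Decoded message: TXXZQVRV

TXXZQVRV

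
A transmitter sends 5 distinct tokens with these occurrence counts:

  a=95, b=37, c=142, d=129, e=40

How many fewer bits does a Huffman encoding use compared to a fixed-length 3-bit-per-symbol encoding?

Fixed-length: 3 bits × 443 symbols = 1329 bits.
Huffman merges:
merge b(37) and e(40): 77
merge 77 and a(95): 172
merge d(129) and c(142): 271
merge 172 and 271: 443
Huffman total = 77 + 172 + 271 + 443 = 963 bits.
Saving = 1329 − 963 = 366 bits.

366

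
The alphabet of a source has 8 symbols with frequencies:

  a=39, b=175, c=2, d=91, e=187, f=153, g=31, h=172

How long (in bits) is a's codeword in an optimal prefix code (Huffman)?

Build the tree from the bottom:
combine c(2), g(31) → 33
combine 33, a(39) → 72
combine 72, d(91) → 163
combine f(153), 163 → 316
combine h(172), b(175) → 347
combine e(187), 316 → 503
combine 347, 503 → 850
a's leaf is at depth 5, giving a 5-bit codeword.

5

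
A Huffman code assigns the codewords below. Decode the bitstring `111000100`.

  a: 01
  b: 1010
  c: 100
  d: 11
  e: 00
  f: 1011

dcae

Read left to right; each codeword is recognised as soon as it completes (prefix code):
  11→d | 100→c | 01→a | 00→e
Decoded message: dcae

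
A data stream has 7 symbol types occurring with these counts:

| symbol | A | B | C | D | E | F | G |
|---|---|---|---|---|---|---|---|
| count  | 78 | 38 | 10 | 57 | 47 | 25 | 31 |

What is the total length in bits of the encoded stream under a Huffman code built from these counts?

758

Build the Huffman tree bottom-up:
combine C(10), F(25) → 35
combine G(31), 35 → 66
combine B(38), E(47) → 85
combine D(57), 66 → 123
combine A(78), 85 → 163
combine 123, 163 → 286
Each symbol's bit-cost is frequency × depth; summing gives 758 bits (equivalently 35 + 66 + 85 + 123 + 163 + 286).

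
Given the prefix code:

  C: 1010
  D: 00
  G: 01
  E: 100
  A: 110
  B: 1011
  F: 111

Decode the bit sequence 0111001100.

GAGE

Read left to right; each codeword is recognised as soon as it completes (prefix code):
  01→G | 110→A | 01→G | 100→E
Decoded message: GAGE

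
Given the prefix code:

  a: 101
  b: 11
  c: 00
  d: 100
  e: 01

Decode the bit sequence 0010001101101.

Read left to right; each codeword is recognised as soon as it completes (prefix code):
  00→c | 100→d | 01→e | 101→a | 101→a
Decoded message: cdeaa

cdeaa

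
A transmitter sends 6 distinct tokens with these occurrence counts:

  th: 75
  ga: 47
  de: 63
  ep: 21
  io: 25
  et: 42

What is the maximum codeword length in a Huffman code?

Merge the two lowest-weight nodes at each step:
merge ep(21) and io(25): 46
merge et(42) and 46: 88
merge ga(47) and de(63): 110
merge th(75) and 88: 163
merge 110 and 163: 273
The rarest symbols sit at the bottom; the longest codeword is 4 bits.

4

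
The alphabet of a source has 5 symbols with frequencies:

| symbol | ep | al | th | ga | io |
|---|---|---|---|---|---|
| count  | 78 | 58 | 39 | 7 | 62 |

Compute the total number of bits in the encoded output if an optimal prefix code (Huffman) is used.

534

Greedily combine the two least-frequent nodes:
ga(7) + th(39) → 46
46 + al(58) → 104
io(62) + ep(78) → 140
104 + 140 → 244
Each symbol's bit-cost is frequency × depth; summing gives 534 bits (equivalently 46 + 104 + 140 + 244).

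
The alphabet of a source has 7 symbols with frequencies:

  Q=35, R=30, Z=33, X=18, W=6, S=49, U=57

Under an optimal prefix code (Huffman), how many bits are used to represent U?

Build the tree from the bottom:
combine W(6), X(18) → 24
combine 24, R(30) → 54
combine Z(33), Q(35) → 68
combine S(49), 54 → 103
combine U(57), 68 → 125
combine 103, 125 → 228
U's leaf is at depth 2, giving a 2-bit codeword.

2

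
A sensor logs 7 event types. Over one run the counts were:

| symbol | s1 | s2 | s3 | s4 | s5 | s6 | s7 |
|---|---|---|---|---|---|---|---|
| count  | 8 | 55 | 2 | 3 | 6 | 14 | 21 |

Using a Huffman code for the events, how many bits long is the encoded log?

231

Merge the two smallest weights repeatedly:
merge s3(2) and s4(3): 5
merge 5 and s5(6): 11
merge s1(8) and 11: 19
merge s6(14) and 19: 33
merge s7(21) and 33: 54
merge 54 and s2(55): 109
The encoded length is the sum of every internal node's weight: 5 + 11 + 19 + 33 + 54 + 109 = 231 bits.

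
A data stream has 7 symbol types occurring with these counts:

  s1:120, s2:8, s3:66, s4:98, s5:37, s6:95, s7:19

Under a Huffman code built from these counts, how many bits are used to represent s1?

2

Repeatedly merge the two smallest:
s2(8) + s7(19) → 27
27 + s5(37) → 64
64 + s3(66) → 130
s6(95) + s4(98) → 193
s1(120) + 130 → 250
193 + 250 → 443
s1 sits 2 levels below the root, so its codeword is 2 bits.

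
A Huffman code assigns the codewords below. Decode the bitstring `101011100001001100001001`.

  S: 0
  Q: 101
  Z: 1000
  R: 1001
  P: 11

QSPZSRZSR

Read left to right; each codeword is recognised as soon as it completes (prefix code):
  101→Q | 0→S | 11→P | 1000→Z | 0→S | 1001→R | 1000→Z | 0→S | 1001→R
Decoded message: QSPZSRZSR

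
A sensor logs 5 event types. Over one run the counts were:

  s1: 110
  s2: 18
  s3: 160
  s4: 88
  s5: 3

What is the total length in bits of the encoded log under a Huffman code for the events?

728

Greedily combine the two least-frequent nodes:
merge s5(3) and s2(18): 21
merge 21 and s4(88): 109
merge 109 and s1(110): 219
merge s3(160) and 219: 379
Each symbol's bit-cost is frequency × depth; summing gives 728 bits (equivalently 21 + 109 + 219 + 379).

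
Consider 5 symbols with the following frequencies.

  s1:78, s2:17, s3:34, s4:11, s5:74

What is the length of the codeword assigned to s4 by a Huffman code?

Build the tree from the bottom:
s4(11) + s2(17) → 28
28 + s3(34) → 62
62 + s5(74) → 136
s1(78) + 136 → 214
The subtree containing s4 is merged 4 times, so code length = 4.

4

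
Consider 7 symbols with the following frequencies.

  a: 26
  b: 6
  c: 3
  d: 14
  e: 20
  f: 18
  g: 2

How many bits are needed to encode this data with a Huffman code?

Merge the two smallest weights repeatedly:
merge g(2) and c(3): 5
merge 5 and b(6): 11
merge 11 and d(14): 25
merge f(18) and e(20): 38
merge 25 and a(26): 51
merge 38 and 51: 89
Each symbol's bit-cost is frequency × depth; summing gives 219 bits (equivalently 5 + 11 + 25 + 38 + 51 + 89).

219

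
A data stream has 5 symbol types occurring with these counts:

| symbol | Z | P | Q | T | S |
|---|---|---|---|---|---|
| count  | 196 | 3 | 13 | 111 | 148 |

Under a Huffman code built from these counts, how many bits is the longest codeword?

4

Merge the two lowest-weight nodes at each step:
combine P(3), Q(13) → 16
combine 16, T(111) → 127
combine 127, S(148) → 275
combine Z(196), 275 → 471
The rarest symbols sit at the bottom; the longest codeword is 4 bits.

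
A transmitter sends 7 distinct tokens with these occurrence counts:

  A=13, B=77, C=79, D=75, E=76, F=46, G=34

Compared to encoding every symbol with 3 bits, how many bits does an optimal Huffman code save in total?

109

Fixed-length: 3 bits × 400 symbols = 1200 bits.
Huffman merges:
combine A(13), G(34) → 47
combine F(46), 47 → 93
combine D(75), E(76) → 151
combine B(77), C(79) → 156
combine 93, 151 → 244
combine 156, 244 → 400
Huffman total = 47 + 93 + 151 + 156 + 244 + 400 = 1091 bits.
Saving = 1200 − 1091 = 109 bits.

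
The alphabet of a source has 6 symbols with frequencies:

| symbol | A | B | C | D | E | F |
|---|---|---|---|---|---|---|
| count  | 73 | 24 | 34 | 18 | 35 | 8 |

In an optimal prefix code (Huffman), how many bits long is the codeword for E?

Repeatedly merge the two smallest:
merge F(8) and D(18): 26
merge B(24) and 26: 50
merge C(34) and E(35): 69
merge 50 and 69: 119
merge A(73) and 119: 192
E sits 3 levels below the root, so its codeword is 3 bits.

3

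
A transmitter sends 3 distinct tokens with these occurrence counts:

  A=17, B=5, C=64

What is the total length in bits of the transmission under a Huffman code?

Build the Huffman tree bottom-up:
merge B(5) and A(17): 22
merge 22 and C(64): 86
Total encoded bits = sum of merged weights = 22 + 86 = 108.

108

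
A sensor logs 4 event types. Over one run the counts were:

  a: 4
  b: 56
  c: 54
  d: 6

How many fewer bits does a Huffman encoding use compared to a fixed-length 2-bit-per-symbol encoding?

46

Fixed-length: 2 bits × 120 symbols = 240 bits.
Huffman merges:
merge a(4) and d(6): 10
merge 10 and c(54): 64
merge b(56) and 64: 120
Huffman total = 10 + 64 + 120 = 194 bits.
Saving = 240 − 194 = 46 bits.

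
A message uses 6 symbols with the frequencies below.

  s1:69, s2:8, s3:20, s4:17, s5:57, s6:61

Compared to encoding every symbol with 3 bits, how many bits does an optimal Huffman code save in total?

Fixed-length: 3 bits × 232 symbols = 696 bits.
Huffman merges:
merge s2(8) and s4(17): 25
merge s3(20) and 25: 45
merge 45 and s5(57): 102
merge s6(61) and s1(69): 130
merge 102 and 130: 232
Huffman total = 25 + 45 + 102 + 130 + 232 = 534 bits.
Saving = 696 − 534 = 162 bits.

162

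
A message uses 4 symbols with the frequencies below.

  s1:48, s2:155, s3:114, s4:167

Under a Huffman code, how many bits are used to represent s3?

3

Repeatedly merge the two smallest:
combine s1(48), s3(114) → 162
combine s2(155), 162 → 317
combine s4(167), 317 → 484
The subtree containing s3 is merged 3 times, so code length = 3.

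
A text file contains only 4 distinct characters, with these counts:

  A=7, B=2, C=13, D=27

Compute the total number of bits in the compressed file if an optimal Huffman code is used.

80

Greedily combine the two least-frequent nodes:
combine B(2), A(7) → 9
combine 9, C(13) → 22
combine 22, D(27) → 49
Total encoded bits = sum of merged weights = 9 + 22 + 49 = 80.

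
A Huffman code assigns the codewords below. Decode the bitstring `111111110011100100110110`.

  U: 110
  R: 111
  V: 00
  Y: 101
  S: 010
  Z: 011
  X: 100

Read left to right; each codeword is recognised as soon as it completes (prefix code):
  111→R | 111→R | 110→U | 011→Z | 100→X | 100→X | 110→U | 110→U
Decoded message: RRUZXXUU

RRUZXXUU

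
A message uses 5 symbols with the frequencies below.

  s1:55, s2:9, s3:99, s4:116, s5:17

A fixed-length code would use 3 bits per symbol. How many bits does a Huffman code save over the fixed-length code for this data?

Fixed-length: 3 bits × 296 symbols = 888 bits.
Huffman merges:
combine s2(9), s5(17) → 26
combine 26, s1(55) → 81
combine 81, s3(99) → 180
combine s4(116), 180 → 296
Huffman total = 26 + 81 + 180 + 296 = 583 bits.
Saving = 888 − 583 = 305 bits.

305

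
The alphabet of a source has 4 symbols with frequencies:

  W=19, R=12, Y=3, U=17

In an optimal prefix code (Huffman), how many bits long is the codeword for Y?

3

Build the tree from the bottom:
combine Y(3), R(12) → 15
combine 15, U(17) → 32
combine W(19), 32 → 51
Y's leaf is at depth 3, giving a 3-bit codeword.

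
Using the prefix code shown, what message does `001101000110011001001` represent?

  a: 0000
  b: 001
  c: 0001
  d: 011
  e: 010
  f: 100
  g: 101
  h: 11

Read left to right; each codeword is recognised as soon as it completes (prefix code):
  001→b | 101→g | 0001→c | 100→f | 11→h | 001→b | 001→b
Decoded message: bgcfhbb

bgcfhbb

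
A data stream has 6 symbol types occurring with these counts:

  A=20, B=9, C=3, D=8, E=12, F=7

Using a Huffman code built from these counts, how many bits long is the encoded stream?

145

Greedily combine the two least-frequent nodes:
C(3) + F(7) → 10
D(8) + B(9) → 17
10 + E(12) → 22
17 + A(20) → 37
22 + 37 → 59
Each symbol's bit-cost is frequency × depth; summing gives 145 bits (equivalently 10 + 17 + 22 + 37 + 59).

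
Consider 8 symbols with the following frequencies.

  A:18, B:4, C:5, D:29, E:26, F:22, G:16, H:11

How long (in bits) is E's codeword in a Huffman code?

Huffman merges, smallest pair first:
combine B(4), C(5) → 9
combine 9, H(11) → 20
combine G(16), A(18) → 34
combine 20, F(22) → 42
combine E(26), D(29) → 55
combine 34, 42 → 76
combine 55, 76 → 131
The subtree containing E is merged 2 times, so code length = 2.

2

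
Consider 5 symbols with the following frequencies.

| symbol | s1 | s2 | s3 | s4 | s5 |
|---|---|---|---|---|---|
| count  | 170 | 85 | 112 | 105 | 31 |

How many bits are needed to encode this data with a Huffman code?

1122

Merge the two smallest weights repeatedly:
combine s5(31), s2(85) → 116
combine s4(105), s3(112) → 217
combine 116, s1(170) → 286
combine 217, 286 → 503
The encoded length is the sum of every internal node's weight: 116 + 217 + 286 + 503 = 1122 bits.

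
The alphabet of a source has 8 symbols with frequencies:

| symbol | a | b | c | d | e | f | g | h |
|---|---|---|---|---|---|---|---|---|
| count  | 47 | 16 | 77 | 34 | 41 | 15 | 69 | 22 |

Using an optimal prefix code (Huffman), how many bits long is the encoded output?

Build the Huffman tree bottom-up:
combine f(15), b(16) → 31
combine h(22), 31 → 53
combine d(34), e(41) → 75
combine a(47), 53 → 100
combine g(69), 75 → 144
combine c(77), 100 → 177
combine 144, 177 → 321
The encoded length is the sum of every internal node's weight: 31 + 53 + 75 + 100 + 144 + 177 + 321 = 901 bits.

901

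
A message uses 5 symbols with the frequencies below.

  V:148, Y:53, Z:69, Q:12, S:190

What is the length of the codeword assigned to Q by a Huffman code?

Build the tree from the bottom:
Q(12) + Y(53) → 65
65 + Z(69) → 134
134 + V(148) → 282
S(190) + 282 → 472
Q sits 4 levels below the root, so its codeword is 4 bits.

4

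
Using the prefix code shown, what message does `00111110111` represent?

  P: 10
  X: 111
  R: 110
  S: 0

SSXRX

Read left to right; each codeword is recognised as soon as it completes (prefix code):
  0→S | 0→S | 111→X | 110→R | 111→X
Decoded message: SSXRX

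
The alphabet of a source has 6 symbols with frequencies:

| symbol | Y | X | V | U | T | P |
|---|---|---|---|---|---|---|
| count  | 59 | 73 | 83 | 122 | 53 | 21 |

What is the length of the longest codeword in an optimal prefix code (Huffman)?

Merge the two lowest-weight nodes at each step:
merge P(21) and T(53): 74
merge Y(59) and X(73): 132
merge 74 and V(83): 157
merge U(122) and 132: 254
merge 157 and 254: 411
The first pair merged (P, T) ends up deepest, at depth 3.

3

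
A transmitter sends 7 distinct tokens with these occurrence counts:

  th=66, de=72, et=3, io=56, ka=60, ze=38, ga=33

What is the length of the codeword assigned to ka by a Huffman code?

Repeatedly merge the two smallest:
combine et(3), ga(33) → 36
combine 36, ze(38) → 74
combine io(56), ka(60) → 116
combine th(66), de(72) → 138
combine 74, 116 → 190
combine 138, 190 → 328
ka's leaf is at depth 3, giving a 3-bit codeword.

3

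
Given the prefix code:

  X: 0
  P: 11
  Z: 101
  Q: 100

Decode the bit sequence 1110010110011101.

Read left to right; each codeword is recognised as soon as it completes (prefix code):
  11→P | 100→Q | 101→Z | 100→Q | 11→P | 101→Z
Decoded message: PQZQPZ

PQZQPZ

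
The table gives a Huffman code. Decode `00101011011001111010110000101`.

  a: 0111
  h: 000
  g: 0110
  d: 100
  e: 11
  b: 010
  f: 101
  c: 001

cbegafghf

Read left to right; each codeword is recognised as soon as it completes (prefix code):
  001→c | 010→b | 11→e | 0110→g | 0111→a | 101→f | 0110→g | 000→h | 101→f
Decoded message: cbegafghf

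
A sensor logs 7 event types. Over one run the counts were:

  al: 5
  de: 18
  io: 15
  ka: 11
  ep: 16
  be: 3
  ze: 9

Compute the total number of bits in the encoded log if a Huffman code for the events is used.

Build the Huffman tree bottom-up:
combine be(3), al(5) → 8
combine 8, ze(9) → 17
combine ka(11), io(15) → 26
combine ep(16), 17 → 33
combine de(18), 26 → 44
combine 33, 44 → 77
The encoded length is the sum of every internal node's weight: 8 + 17 + 26 + 33 + 44 + 77 = 205 bits.

205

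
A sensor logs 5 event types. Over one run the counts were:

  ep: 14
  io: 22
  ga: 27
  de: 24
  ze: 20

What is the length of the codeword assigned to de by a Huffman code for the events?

Repeatedly merge the two smallest:
ep(14) + ze(20) → 34
io(22) + de(24) → 46
ga(27) + 34 → 61
46 + 61 → 107
de sits 2 levels below the root, so its codeword is 2 bits.

2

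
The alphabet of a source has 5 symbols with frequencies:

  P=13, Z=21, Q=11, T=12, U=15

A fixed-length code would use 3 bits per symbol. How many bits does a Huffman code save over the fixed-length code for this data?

Fixed-length: 3 bits × 72 symbols = 216 bits.
Huffman merges:
combine Q(11), T(12) → 23
combine P(13), U(15) → 28
combine Z(21), 23 → 44
combine 28, 44 → 72
Huffman total = 23 + 28 + 44 + 72 = 167 bits.
Saving = 216 − 167 = 49 bits.

49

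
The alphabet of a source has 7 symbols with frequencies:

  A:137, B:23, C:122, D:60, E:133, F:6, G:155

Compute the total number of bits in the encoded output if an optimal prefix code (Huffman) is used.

1601

Greedily combine the two least-frequent nodes:
combine F(6), B(23) → 29
combine 29, D(60) → 89
combine 89, C(122) → 211
combine E(133), A(137) → 270
combine G(155), 211 → 366
combine 270, 366 → 636
The encoded length is the sum of every internal node's weight: 29 + 89 + 211 + 270 + 366 + 636 = 1601 bits.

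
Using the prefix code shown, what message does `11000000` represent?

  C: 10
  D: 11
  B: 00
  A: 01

Read left to right; each codeword is recognised as soon as it completes (prefix code):
  11→D | 00→B | 00→B | 00→B
Decoded message: DBBB

DBBB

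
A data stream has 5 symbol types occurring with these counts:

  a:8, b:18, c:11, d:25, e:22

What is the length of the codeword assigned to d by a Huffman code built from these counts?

2

Huffman merges, smallest pair first:
a(8) + c(11) → 19
b(18) + 19 → 37
e(22) + d(25) → 47
37 + 47 → 84
The subtree containing d is merged 2 times, so code length = 2.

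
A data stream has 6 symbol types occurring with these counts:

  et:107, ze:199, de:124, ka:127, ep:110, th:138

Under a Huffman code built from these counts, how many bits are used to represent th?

2

Huffman merges, smallest pair first:
merge et(107) and ep(110): 217
merge de(124) and ka(127): 251
merge th(138) and ze(199): 337
merge 217 and 251: 468
merge 337 and 468: 805
th sits 2 levels below the root, so its codeword is 2 bits.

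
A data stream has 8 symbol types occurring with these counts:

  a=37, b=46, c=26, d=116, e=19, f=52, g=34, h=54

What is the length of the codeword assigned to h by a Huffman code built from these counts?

Build the tree from the bottom:
merge e(19) and c(26): 45
merge g(34) and a(37): 71
merge 45 and b(46): 91
merge f(52) and h(54): 106
merge 71 and 91: 162
merge 106 and d(116): 222
merge 162 and 222: 384
h's leaf is at depth 3, giving a 3-bit codeword.

3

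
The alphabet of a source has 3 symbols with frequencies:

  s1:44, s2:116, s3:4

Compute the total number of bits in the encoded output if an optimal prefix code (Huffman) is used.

212

Merge the two smallest weights repeatedly:
combine s3(4), s1(44) → 48
combine 48, s2(116) → 164
The encoded length is the sum of every internal node's weight: 48 + 164 = 212 bits.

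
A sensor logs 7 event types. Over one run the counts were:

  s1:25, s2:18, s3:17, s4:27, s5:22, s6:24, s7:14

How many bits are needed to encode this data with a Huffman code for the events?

Greedily combine the two least-frequent nodes:
combine s7(14), s3(17) → 31
combine s2(18), s5(22) → 40
combine s6(24), s1(25) → 49
combine s4(27), 31 → 58
combine 40, 49 → 89
combine 58, 89 → 147
Each symbol's bit-cost is frequency × depth; summing gives 414 bits (equivalently 31 + 40 + 49 + 58 + 89 + 147).

414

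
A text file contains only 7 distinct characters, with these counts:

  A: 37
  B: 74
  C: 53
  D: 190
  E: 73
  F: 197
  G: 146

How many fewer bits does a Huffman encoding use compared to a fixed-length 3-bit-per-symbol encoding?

297

Fixed-length: 3 bits × 770 symbols = 2310 bits.
Huffman merges:
combine A(37), C(53) → 90
combine E(73), B(74) → 147
combine 90, G(146) → 236
combine 147, D(190) → 337
combine F(197), 236 → 433
combine 337, 433 → 770
Huffman total = 90 + 147 + 236 + 337 + 433 + 770 = 2013 bits.
Saving = 2310 − 2013 = 297 bits.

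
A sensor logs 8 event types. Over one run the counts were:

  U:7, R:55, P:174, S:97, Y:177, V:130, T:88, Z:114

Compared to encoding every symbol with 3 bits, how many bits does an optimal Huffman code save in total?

139

Fixed-length: 3 bits × 842 symbols = 2526 bits.
Huffman merges:
combine U(7), R(55) → 62
combine 62, T(88) → 150
combine S(97), Z(114) → 211
combine V(130), 150 → 280
combine P(174), Y(177) → 351
combine 211, 280 → 491
combine 351, 491 → 842
Huffman total = 62 + 150 + 211 + 280 + 351 + 491 + 842 = 2387 bits.
Saving = 2526 − 2387 = 139 bits.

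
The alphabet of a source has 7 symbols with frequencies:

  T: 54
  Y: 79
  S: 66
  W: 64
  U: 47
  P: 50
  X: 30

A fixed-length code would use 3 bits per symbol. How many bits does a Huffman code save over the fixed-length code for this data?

Fixed-length: 3 bits × 390 symbols = 1170 bits.
Huffman merges:
merge X(30) and U(47): 77
merge P(50) and T(54): 104
merge W(64) and S(66): 130
merge 77 and Y(79): 156
merge 104 and 130: 234
merge 156 and 234: 390
Huffman total = 77 + 104 + 130 + 156 + 234 + 390 = 1091 bits.
Saving = 1170 − 1091 = 79 bits.

79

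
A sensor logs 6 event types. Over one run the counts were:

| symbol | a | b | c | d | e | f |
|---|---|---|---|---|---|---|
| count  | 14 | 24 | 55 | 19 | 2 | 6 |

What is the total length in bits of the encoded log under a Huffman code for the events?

256

Build the Huffman tree bottom-up:
e(2) + f(6) → 8
8 + a(14) → 22
d(19) + 22 → 41
b(24) + 41 → 65
c(55) + 65 → 120
The encoded length is the sum of every internal node's weight: 8 + 22 + 41 + 65 + 120 = 256 bits.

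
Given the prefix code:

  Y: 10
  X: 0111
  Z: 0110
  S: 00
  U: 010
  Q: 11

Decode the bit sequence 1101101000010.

Read left to right; each codeword is recognised as soon as it completes (prefix code):
  11→Q | 0110→Z | 10→Y | 00→S | 010→U
Decoded message: QZYSU

QZYSU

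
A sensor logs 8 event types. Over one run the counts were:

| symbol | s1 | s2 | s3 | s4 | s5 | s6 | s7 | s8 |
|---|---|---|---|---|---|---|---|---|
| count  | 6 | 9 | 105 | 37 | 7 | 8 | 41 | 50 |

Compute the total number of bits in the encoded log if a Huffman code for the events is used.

639

Build the Huffman tree bottom-up:
combine s1(6), s5(7) → 13
combine s6(8), s2(9) → 17
combine 13, 17 → 30
combine 30, s4(37) → 67
combine s7(41), s8(50) → 91
combine 67, 91 → 158
combine s3(105), 158 → 263
Each symbol's bit-cost is frequency × depth; summing gives 639 bits (equivalently 13 + 17 + 30 + 67 + 91 + 158 + 263).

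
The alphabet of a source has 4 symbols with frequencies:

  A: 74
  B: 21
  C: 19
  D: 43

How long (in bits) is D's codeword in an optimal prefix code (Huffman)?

Repeatedly merge the two smallest:
merge C(19) and B(21): 40
merge 40 and D(43): 83
merge A(74) and 83: 157
The subtree containing D is merged 2 times, so code length = 2.

2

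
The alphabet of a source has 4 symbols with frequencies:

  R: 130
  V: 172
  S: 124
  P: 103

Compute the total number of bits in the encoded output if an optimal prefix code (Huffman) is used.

Merge the two smallest weights repeatedly:
P(103) + S(124) → 227
R(130) + V(172) → 302
227 + 302 → 529
Total encoded bits = sum of merged weights = 227 + 302 + 529 = 1058.

1058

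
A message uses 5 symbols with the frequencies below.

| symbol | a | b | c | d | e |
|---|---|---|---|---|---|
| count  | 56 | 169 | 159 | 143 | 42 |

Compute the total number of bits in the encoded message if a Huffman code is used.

1236

Merge the two smallest weights repeatedly:
merge e(42) and a(56): 98
merge 98 and d(143): 241
merge c(159) and b(169): 328
merge 241 and 328: 569
The encoded length is the sum of every internal node's weight: 98 + 241 + 328 + 569 = 1236 bits.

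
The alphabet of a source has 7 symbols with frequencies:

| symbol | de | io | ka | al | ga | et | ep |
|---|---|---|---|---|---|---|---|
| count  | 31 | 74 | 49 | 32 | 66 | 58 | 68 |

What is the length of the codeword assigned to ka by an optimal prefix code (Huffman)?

Repeatedly merge the two smallest:
merge de(31) and al(32): 63
merge ka(49) and et(58): 107
merge 63 and ga(66): 129
merge ep(68) and io(74): 142
merge 107 and 129: 236
merge 142 and 236: 378
ka's leaf is at depth 3, giving a 3-bit codeword.

3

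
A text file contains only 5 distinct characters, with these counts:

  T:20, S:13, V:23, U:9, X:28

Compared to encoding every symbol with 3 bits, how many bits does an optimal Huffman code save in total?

71

Fixed-length: 3 bits × 93 symbols = 279 bits.
Huffman merges:
U(9) + S(13) → 22
T(20) + 22 → 42
V(23) + X(28) → 51
42 + 51 → 93
Huffman total = 22 + 42 + 51 + 93 = 208 bits.
Saving = 279 − 208 = 71 bits.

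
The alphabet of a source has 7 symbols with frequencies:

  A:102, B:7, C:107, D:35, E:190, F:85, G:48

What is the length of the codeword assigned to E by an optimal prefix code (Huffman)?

2

Repeatedly merge the two smallest:
combine B(7), D(35) → 42
combine 42, G(48) → 90
combine F(85), 90 → 175
combine A(102), C(107) → 209
combine 175, E(190) → 365
combine 209, 365 → 574
E sits 2 levels below the root, so its codeword is 2 bits.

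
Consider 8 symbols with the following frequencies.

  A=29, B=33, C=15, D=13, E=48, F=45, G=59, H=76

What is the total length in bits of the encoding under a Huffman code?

904

Build the Huffman tree bottom-up:
D(13) + C(15) → 28
28 + A(29) → 57
B(33) + F(45) → 78
E(48) + 57 → 105
G(59) + H(76) → 135
78 + 105 → 183
135 + 183 → 318
The encoded length is the sum of every internal node's weight: 28 + 57 + 78 + 105 + 135 + 183 + 318 = 904 bits.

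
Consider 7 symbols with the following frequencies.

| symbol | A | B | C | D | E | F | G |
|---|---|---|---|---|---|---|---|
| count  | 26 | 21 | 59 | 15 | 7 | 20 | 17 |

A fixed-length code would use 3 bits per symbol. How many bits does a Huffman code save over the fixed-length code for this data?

Fixed-length: 3 bits × 165 symbols = 495 bits.
Huffman merges:
merge E(7) and D(15): 22
merge G(17) and F(20): 37
merge B(21) and 22: 43
merge A(26) and 37: 63
merge 43 and C(59): 102
merge 63 and 102: 165
Huffman total = 22 + 37 + 43 + 63 + 102 + 165 = 432 bits.
Saving = 495 − 432 = 63 bits.

63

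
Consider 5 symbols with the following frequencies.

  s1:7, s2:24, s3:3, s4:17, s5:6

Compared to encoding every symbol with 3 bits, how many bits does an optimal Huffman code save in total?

56

Fixed-length: 3 bits × 57 symbols = 171 bits.
Huffman merges:
s3(3) + s5(6) → 9
s1(7) + 9 → 16
16 + s4(17) → 33
s2(24) + 33 → 57
Huffman total = 9 + 16 + 33 + 57 = 115 bits.
Saving = 171 − 115 = 56 bits.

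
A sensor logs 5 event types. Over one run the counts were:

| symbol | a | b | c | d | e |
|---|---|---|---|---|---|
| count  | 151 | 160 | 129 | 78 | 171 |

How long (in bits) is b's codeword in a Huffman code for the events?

2

Build the tree from the bottom:
merge d(78) and c(129): 207
merge a(151) and b(160): 311
merge e(171) and 207: 378
merge 311 and 378: 689
b sits 2 levels below the root, so its codeword is 2 bits.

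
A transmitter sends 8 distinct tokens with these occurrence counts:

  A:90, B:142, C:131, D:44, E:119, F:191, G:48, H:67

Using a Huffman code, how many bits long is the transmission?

2397

Build the Huffman tree bottom-up:
combine D(44), G(48) → 92
combine H(67), A(90) → 157
combine 92, E(119) → 211
combine C(131), B(142) → 273
combine 157, F(191) → 348
combine 211, 273 → 484
combine 348, 484 → 832
The encoded length is the sum of every internal node's weight: 92 + 157 + 211 + 273 + 348 + 484 + 832 = 2397 bits.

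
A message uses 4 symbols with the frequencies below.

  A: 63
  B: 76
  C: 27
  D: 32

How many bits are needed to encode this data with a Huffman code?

379

Build the Huffman tree bottom-up:
combine C(27), D(32) → 59
combine 59, A(63) → 122
combine B(76), 122 → 198
The encoded length is the sum of every internal node's weight: 59 + 122 + 198 = 379 bits.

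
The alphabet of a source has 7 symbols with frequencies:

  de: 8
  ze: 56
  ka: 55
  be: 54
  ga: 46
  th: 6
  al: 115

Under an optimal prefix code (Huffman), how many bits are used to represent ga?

3

Repeatedly merge the two smallest:
merge th(6) and de(8): 14
merge 14 and ga(46): 60
merge be(54) and ka(55): 109
merge ze(56) and 60: 116
merge 109 and al(115): 224
merge 116 and 224: 340
The subtree containing ga is merged 3 times, so code length = 3.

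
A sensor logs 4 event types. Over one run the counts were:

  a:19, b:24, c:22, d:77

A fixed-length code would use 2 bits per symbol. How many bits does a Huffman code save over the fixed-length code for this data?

36

Fixed-length: 2 bits × 142 symbols = 284 bits.
Huffman merges:
combine a(19), c(22) → 41
combine b(24), 41 → 65
combine 65, d(77) → 142
Huffman total = 41 + 65 + 142 = 248 bits.
Saving = 284 − 248 = 36 bits.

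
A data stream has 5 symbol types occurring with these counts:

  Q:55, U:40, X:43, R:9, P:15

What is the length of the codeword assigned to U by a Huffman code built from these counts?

Huffman merges, smallest pair first:
merge R(9) and P(15): 24
merge 24 and U(40): 64
merge X(43) and Q(55): 98
merge 64 and 98: 162
U's leaf is at depth 2, giving a 2-bit codeword.

2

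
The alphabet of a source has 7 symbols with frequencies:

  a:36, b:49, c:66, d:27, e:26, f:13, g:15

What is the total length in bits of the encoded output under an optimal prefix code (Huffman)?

Merge the two smallest weights repeatedly:
combine f(13), g(15) → 28
combine e(26), d(27) → 53
combine 28, a(36) → 64
combine b(49), 53 → 102
combine 64, c(66) → 130
combine 102, 130 → 232
Each symbol's bit-cost is frequency × depth; summing gives 609 bits (equivalently 28 + 53 + 64 + 102 + 130 + 232).

609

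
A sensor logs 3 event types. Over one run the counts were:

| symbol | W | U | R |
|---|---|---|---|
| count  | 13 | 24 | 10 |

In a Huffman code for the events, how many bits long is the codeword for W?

2

Huffman merges, smallest pair first:
R(10) + W(13) → 23
23 + U(24) → 47
W sits 2 levels below the root, so its codeword is 2 bits.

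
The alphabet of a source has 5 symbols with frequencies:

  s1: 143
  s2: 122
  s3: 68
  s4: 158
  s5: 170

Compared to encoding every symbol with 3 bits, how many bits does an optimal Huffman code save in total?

471

Fixed-length: 3 bits × 661 symbols = 1983 bits.
Huffman merges:
combine s3(68), s2(122) → 190
combine s1(143), s4(158) → 301
combine s5(170), 190 → 360
combine 301, 360 → 661
Huffman total = 190 + 301 + 360 + 661 = 1512 bits.
Saving = 1983 − 1512 = 471 bits.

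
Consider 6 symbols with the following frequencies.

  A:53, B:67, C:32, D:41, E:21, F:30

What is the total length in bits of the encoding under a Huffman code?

Build the Huffman tree bottom-up:
merge E(21) and F(30): 51
merge C(32) and D(41): 73
merge 51 and A(53): 104
merge B(67) and 73: 140
merge 104 and 140: 244
Each symbol's bit-cost is frequency × depth; summing gives 612 bits (equivalently 51 + 73 + 104 + 140 + 244).

612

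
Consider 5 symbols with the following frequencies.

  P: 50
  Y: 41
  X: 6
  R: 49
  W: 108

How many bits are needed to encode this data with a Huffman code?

543

Greedily combine the two least-frequent nodes:
X(6) + Y(41) → 47
47 + R(49) → 96
P(50) + 96 → 146
W(108) + 146 → 254
The encoded length is the sum of every internal node's weight: 47 + 96 + 146 + 254 = 543 bits.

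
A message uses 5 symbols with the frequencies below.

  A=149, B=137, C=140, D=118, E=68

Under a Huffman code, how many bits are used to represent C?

2

Build the tree from the bottom:
merge E(68) and D(118): 186
merge B(137) and C(140): 277
merge A(149) and 186: 335
merge 277 and 335: 612
C sits 2 levels below the root, so its codeword is 2 bits.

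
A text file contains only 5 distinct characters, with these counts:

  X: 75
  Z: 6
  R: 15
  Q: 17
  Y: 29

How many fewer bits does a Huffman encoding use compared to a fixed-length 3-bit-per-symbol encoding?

Fixed-length: 3 bits × 142 symbols = 426 bits.
Huffman merges:
combine Z(6), R(15) → 21
combine Q(17), 21 → 38
combine Y(29), 38 → 67
combine 67, X(75) → 142
Huffman total = 21 + 38 + 67 + 142 = 268 bits.
Saving = 426 − 268 = 158 bits.

158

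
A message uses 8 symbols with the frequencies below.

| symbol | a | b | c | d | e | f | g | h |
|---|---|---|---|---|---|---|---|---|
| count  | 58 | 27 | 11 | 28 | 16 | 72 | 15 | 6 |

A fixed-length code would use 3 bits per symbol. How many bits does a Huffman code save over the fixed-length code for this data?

82

Fixed-length: 3 bits × 233 symbols = 699 bits.
Huffman merges:
merge h(6) and c(11): 17
merge g(15) and e(16): 31
merge 17 and b(27): 44
merge d(28) and 31: 59
merge 44 and a(58): 102
merge 59 and f(72): 131
merge 102 and 131: 233
Huffman total = 17 + 31 + 44 + 59 + 102 + 131 + 233 = 617 bits.
Saving = 699 − 617 = 82 bits.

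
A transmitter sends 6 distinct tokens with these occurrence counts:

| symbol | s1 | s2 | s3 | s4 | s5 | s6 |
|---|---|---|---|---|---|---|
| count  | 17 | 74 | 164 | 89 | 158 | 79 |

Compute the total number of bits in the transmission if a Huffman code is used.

Merge the two smallest weights repeatedly:
merge s1(17) and s2(74): 91
merge s6(79) and s4(89): 168
merge 91 and s5(158): 249
merge s3(164) and 168: 332
merge 249 and 332: 581
Each symbol's bit-cost is frequency × depth; summing gives 1421 bits (equivalently 91 + 168 + 249 + 332 + 581).

1421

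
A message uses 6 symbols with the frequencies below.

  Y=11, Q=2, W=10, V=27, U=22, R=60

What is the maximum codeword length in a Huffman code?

Merge the two lowest-weight nodes at each step:
combine Q(2), W(10) → 12
combine Y(11), 12 → 23
combine U(22), 23 → 45
combine V(27), 45 → 72
combine R(60), 72 → 132
The first pair merged (Q, W) ends up deepest, at depth 5.

5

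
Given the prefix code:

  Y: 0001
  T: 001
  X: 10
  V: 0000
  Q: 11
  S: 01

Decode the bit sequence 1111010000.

Read left to right; each codeword is recognised as soon as it completes (prefix code):
  11→Q | 11→Q | 01→S | 0000→V
Decoded message: QQSV

QQSV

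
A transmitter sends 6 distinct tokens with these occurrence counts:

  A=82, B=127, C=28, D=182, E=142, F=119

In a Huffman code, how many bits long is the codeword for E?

2

Huffman merges, smallest pair first:
merge C(28) and A(82): 110
merge 110 and F(119): 229
merge B(127) and E(142): 269
merge D(182) and 229: 411
merge 269 and 411: 680
E sits 2 levels below the root, so its codeword is 2 bits.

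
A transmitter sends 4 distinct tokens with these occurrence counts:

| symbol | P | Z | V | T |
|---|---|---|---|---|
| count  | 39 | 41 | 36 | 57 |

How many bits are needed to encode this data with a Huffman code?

346

Merge the two smallest weights repeatedly:
V(36) + P(39) → 75
Z(41) + T(57) → 98
75 + 98 → 173
Each symbol's bit-cost is frequency × depth; summing gives 346 bits (equivalently 75 + 98 + 173).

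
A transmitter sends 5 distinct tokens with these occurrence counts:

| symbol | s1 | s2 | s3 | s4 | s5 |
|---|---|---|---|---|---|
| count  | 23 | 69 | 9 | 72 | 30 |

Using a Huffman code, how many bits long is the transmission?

Merge the two smallest weights repeatedly:
merge s3(9) and s1(23): 32
merge s5(30) and 32: 62
merge 62 and s2(69): 131
merge s4(72) and 131: 203
Total encoded bits = sum of merged weights = 32 + 62 + 131 + 203 = 428.

428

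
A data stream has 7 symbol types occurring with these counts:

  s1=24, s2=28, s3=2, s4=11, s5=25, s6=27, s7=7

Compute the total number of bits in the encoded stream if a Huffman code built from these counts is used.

Greedily combine the two least-frequent nodes:
s3(2) + s7(7) → 9
9 + s4(11) → 20
20 + s1(24) → 44
s5(25) + s6(27) → 52
s2(28) + 44 → 72
52 + 72 → 124
Each symbol's bit-cost is frequency × depth; summing gives 321 bits (equivalently 9 + 20 + 44 + 52 + 72 + 124).

321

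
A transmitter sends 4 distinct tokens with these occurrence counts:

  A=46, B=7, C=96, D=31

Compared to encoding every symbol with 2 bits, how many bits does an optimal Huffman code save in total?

Fixed-length: 2 bits × 180 symbols = 360 bits.
Huffman merges:
B(7) + D(31) → 38
38 + A(46) → 84
84 + C(96) → 180
Huffman total = 38 + 84 + 180 = 302 bits.
Saving = 360 − 302 = 58 bits.

58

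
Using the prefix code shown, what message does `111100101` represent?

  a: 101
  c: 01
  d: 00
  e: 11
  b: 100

eeda

Read left to right; each codeword is recognised as soon as it completes (prefix code):
  11→e | 11→e | 00→d | 101→a
Decoded message: eeda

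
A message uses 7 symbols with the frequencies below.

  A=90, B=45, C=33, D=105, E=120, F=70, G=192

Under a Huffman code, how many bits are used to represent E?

2

Build the tree from the bottom:
C(33) + B(45) → 78
F(70) + 78 → 148
A(90) + D(105) → 195
E(120) + 148 → 268
G(192) + 195 → 387
268 + 387 → 655
E's leaf is at depth 2, giving a 2-bit codeword.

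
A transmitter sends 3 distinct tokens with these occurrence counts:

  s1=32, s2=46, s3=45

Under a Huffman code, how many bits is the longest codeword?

2

Merge the two lowest-weight nodes at each step:
combine s1(32), s3(45) → 77
combine s2(46), 77 → 123
Maximum depth reached is 2.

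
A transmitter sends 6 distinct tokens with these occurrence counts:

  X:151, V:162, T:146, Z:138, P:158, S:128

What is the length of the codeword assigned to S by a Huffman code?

Build the tree from the bottom:
S(128) + Z(138) → 266
T(146) + X(151) → 297
P(158) + V(162) → 320
266 + 297 → 563
320 + 563 → 883
The subtree containing S is merged 3 times, so code length = 3.

3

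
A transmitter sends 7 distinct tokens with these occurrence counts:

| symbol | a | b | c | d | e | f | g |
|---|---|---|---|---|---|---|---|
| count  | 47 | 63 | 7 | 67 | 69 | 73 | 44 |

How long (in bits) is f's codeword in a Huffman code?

Build the tree from the bottom:
merge c(7) and g(44): 51
merge a(47) and 51: 98
merge b(63) and d(67): 130
merge e(69) and f(73): 142
merge 98 and 130: 228
merge 142 and 228: 370
f sits 2 levels below the root, so its codeword is 2 bits.

2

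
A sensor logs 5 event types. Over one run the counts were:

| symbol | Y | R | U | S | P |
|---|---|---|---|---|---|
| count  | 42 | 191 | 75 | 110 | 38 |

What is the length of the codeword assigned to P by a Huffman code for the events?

4

Huffman merges, smallest pair first:
P(38) + Y(42) → 80
U(75) + 80 → 155
S(110) + 155 → 265
R(191) + 265 → 456
The subtree containing P is merged 4 times, so code length = 4.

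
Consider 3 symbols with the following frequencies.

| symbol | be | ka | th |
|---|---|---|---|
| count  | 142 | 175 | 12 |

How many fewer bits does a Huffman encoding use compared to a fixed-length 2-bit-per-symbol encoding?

Fixed-length: 2 bits × 329 symbols = 658 bits.
Huffman merges:
combine th(12), be(142) → 154
combine 154, ka(175) → 329
Huffman total = 154 + 329 = 483 bits.
Saving = 658 − 483 = 175 bits.

175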